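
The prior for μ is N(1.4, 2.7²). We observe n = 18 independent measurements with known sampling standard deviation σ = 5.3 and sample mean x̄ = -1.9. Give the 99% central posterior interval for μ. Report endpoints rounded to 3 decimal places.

[-4.238, 1.602]

Posterior precision = 1/2.7² + 18/5.3² = 0.1372 + 0.6408 = 0.7780, so posterior SD = 1.1338.
Posterior mean = (1.4/2.7² + 18·-1.9/5.3²) / 0.7780 = -1.3181.
Interval: -1.3181 ± 2.576 × 1.1338 → [-4.238, 1.602].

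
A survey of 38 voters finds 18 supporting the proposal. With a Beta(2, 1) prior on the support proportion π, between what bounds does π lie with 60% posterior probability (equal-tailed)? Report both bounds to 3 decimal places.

[0.422, 0.554]

Posterior: Beta(2+18, 1+20) = Beta(20, 21).
Equal-tailed 60% interval: the 0.2 and 0.8 quantiles of Beta(20, 21).
Posterior mean ≈ 0.488, SD ≈ 0.077; a Normal approximation gives roughly [0.423, 0.553].
Exact: F⁻¹(0.2) = 0.422; F⁻¹(0.8) = 0.554.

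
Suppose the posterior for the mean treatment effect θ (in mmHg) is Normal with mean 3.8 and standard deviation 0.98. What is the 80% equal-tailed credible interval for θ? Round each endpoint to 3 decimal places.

The posterior is symmetric, so the 80% equal-tailed interval is θ = 3.8 ± z·0.98 with z = 1.282.
Half-width: 1.282 × 0.98 = 1.256.
3.8 − 1.256 = 2.544; 3.8 + 1.256 = 5.056.

[2.544, 5.056]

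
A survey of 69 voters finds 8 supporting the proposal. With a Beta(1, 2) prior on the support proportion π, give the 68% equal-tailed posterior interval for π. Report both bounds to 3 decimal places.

Posterior: Beta(1+8, 2+61) = Beta(9, 63).
Equal-tailed 68% interval: the 0.16 and 0.84 quantiles of Beta(9, 63).
Posterior mean ≈ 0.125, SD ≈ 0.039; a Normal approximation gives roughly [0.087, 0.163].
Exact: F⁻¹(0.16) = 0.087; F⁻¹(0.84) = 0.163.

[0.087, 0.163]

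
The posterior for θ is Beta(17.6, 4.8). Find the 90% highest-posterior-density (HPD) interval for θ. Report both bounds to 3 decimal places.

The posterior is unimodal and skewed, so the HPD interval has equal density at both endpoints and is the shortest 90% interval.
Solving f(0.653) = f(0.924) with F(0.924) − F(0.653) = 0.90 gives [0.653, 0.924].
For comparison, the equal-tailed interval is [0.633, 0.909]; the HPD is narrower and shifted toward the mode.

[0.653, 0.924]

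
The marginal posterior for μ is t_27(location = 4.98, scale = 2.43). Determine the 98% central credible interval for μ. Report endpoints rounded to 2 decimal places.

The t_27 distribution is symmetric; the 98% interval is 4.98 ± t·2.43 with t_{0.99,27} = 2.473.
Half-width: 2.473 × 2.43 = 6.01.
4.98 − 6.01 = -1.03; 4.98 + 6.01 = 10.99.

[-1.03, 10.99]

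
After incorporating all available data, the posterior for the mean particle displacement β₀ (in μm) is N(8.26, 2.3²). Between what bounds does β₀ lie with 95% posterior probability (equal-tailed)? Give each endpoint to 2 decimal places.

The posterior is symmetric, so the 95% equal-tailed interval is β₀ = 8.26 ± z·2.3 with z = 1.960.
Half-width: 1.960 × 2.3 = 4.51.
8.26 − 4.51 = 3.75; 8.26 + 4.51 = 12.77.

[3.75, 12.77]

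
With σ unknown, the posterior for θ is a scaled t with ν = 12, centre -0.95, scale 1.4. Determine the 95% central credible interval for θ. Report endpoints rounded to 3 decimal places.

[-4.000, 2.100]

The t_12 distribution is symmetric; the 95% interval is -0.95 ± t·1.4 with t_{0.975,12} = 2.179.
Half-width: 2.179 × 1.4 = 3.050.
-0.95 − 3.050 = -4.000; -0.95 + 3.050 = 2.100.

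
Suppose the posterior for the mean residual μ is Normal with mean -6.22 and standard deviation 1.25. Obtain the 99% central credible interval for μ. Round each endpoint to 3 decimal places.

The posterior is symmetric, so the 99% equal-tailed interval is μ = -6.22 ± z·1.25 with z = 2.576.
Half-width: 2.576 × 1.25 = 3.220.
-6.22 − 3.220 = -9.440; -6.22 + 3.220 = -3.000.

[-9.440, -3.000]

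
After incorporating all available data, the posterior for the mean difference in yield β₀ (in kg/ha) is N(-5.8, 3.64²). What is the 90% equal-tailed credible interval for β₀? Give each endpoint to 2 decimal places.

[-11.79, 0.19]

The posterior is symmetric, so the 90% equal-tailed interval is β₀ = -5.8 ± z·3.64 with z = 1.645.
Half-width: 1.645 × 3.64 = 5.99.
-5.8 − 5.99 = -11.79; -5.8 + 5.99 = 0.19.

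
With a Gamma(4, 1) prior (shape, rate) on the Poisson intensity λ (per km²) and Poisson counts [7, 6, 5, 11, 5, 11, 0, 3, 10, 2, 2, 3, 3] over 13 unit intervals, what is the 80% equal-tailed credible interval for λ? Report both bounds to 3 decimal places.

[4.383, 5.933]

Posterior: Gamma(4+68, 1+13) = Gamma(72, 14) (shape, rate).
Equal-tailed 80% interval: Gamma(72, 14) quantiles at 0.1 and 0.9.
Posterior mean ≈ 5.143, SD ≈ 0.606; a Normal approximation gives roughly [4.366, 5.920].
Exact: lower = 4.383; upper = 5.933.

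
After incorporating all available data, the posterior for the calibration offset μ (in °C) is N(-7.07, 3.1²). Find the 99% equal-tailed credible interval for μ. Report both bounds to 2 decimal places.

The posterior is symmetric, so the 99% equal-tailed interval is μ = -7.07 ± z·3.1 with z = 2.576.
Half-width: 2.576 × 3.1 = 7.99.
-7.07 − 7.99 = -15.06; -7.07 + 7.99 = 0.92.

[-15.06, 0.92]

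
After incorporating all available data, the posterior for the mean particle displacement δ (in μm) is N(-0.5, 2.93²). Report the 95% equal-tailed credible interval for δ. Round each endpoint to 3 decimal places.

The posterior is symmetric, so the 95% equal-tailed interval is δ = -0.5 ± z·2.93 with z = 1.960.
Half-width: 1.960 × 2.93 = 5.743.
-0.5 − 5.743 = -6.243; -0.5 + 5.743 = 5.243.

[-6.243, 5.243]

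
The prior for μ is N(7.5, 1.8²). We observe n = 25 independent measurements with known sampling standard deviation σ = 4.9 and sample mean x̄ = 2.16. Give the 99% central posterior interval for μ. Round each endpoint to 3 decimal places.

[1.164, 5.598]

Posterior precision = 1/1.8² + 25/4.9² = 0.3086 + 1.0412 = 1.3499, so posterior SD = 0.8607.
Posterior mean = (7.5/1.8² + 25·2.16/4.9²) / 1.3499 = 3.3810.
Interval: 3.3810 ± 2.576 × 0.8607 → [1.164, 5.598].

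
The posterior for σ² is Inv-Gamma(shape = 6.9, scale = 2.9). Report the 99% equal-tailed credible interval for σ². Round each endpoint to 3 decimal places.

Inverse-Gamma(6.9, 2.9) quantiles: F⁻¹(0.005) and F⁻¹(0.995).
Equivalently, 1/σ² ~ Gamma(6.9, rate = 2.9); invert its 0.995 and 0.005 quantiles.
Posterior mean ≈ 0.492, SD ≈ 0.222; a Normal approximation gives roughly [-0.080, 1.063].
Exact: lower = 0.187; upper = 1.460.

[0.187, 1.460]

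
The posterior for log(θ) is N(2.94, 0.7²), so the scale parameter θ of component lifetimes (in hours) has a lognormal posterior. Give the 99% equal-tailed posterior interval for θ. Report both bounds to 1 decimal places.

[3.1, 114.8]

On the log scale the 99% interval is 2.94 ± 2.576 × 0.7 = [1.1369, 4.7431].
Exponentiate: [e^1.1369, e^4.7431] = [3.1, 114.8].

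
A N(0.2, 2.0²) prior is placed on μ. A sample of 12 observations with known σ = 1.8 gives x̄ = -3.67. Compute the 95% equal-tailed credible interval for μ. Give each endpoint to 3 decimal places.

[-4.411, -2.440]

Posterior precision = 1/2.0² + 12/1.8² = 0.2500 + 3.7037 = 3.9537, so posterior SD = 0.5029.
Posterior mean = (0.2/2.0² + 12·-3.67/1.8²) / 3.9537 = -3.4253.
Interval: -3.4253 ± 1.960 × 0.5029 → [-4.411, -2.440].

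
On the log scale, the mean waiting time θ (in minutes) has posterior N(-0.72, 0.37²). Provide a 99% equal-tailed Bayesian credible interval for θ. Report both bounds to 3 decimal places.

[0.188, 1.262]

On the log scale the 99% interval is -0.72 ± 2.576 × 0.37 = [-1.6731, 0.2331].
Exponentiate: [e^-1.6731, e^0.2331] = [0.188, 1.262].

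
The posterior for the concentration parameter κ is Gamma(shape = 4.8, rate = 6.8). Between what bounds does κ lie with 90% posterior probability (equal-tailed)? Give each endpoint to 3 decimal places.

[0.271, 1.305]

Posterior: Gamma(shape 4.8, rate 6.8).
Equal-tailed 90% interval: Gamma(4.8, 6.8) quantiles at 0.05 and 0.95.
Posterior mean ≈ 0.706, SD ≈ 0.322; a Normal approximation gives roughly [0.176, 1.236].
Exact: lower = 0.271; upper = 1.305.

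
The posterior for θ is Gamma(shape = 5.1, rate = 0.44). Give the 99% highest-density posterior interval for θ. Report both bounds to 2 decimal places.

[1.79, 27.10]

The posterior is unimodal and skewed, so the HPD interval has equal density at both endpoints and is the shortest 99% interval.
Solving f(1.79) = f(27.10) with F(27.10) − F(1.79) = 0.99 gives [1.79, 27.10].
For comparison, the equal-tailed interval is [2.55, 28.98]; the HPD is narrower and shifted toward the mode.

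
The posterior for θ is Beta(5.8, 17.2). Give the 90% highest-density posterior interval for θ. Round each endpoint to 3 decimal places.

[0.107, 0.393]

The posterior is unimodal and skewed, so the HPD interval has equal density at both endpoints and is the shortest 90% interval.
Solving f(0.107) = f(0.393) with F(0.393) − F(0.107) = 0.90 gives [0.107, 0.393].
For comparison, the equal-tailed interval is [0.119, 0.410]; the HPD is narrower and shifted toward the mode.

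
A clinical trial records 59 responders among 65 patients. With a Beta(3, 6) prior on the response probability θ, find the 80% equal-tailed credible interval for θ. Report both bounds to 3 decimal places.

[0.781, 0.890]

Posterior: Beta(3+59, 6+6) = Beta(62, 12).
Equal-tailed 80% interval: the 0.1 and 0.9 quantiles of Beta(62, 12).
Posterior mean ≈ 0.838, SD ≈ 0.043; a Normal approximation gives roughly [0.783, 0.892].
Exact: F⁻¹(0.1) = 0.781; F⁻¹(0.9) = 0.890.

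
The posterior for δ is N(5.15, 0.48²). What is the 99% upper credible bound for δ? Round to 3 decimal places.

6.267

Need U with P(δ ≤ U) = 0.99: U = 5.15 + z_{0.01}·0.48.
z = 2.326; U = 5.15 + 2.326 × 0.48 = 6.267.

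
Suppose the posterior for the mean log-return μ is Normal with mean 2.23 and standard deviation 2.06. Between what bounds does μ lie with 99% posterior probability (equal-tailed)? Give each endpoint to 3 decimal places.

The posterior is symmetric, so the 99% equal-tailed interval is μ = 2.23 ± z·2.06 with z = 2.576.
Half-width: 2.576 × 2.06 = 5.306.
2.23 − 5.306 = -3.076; 2.23 + 5.306 = 7.536.

[-3.076, 7.536]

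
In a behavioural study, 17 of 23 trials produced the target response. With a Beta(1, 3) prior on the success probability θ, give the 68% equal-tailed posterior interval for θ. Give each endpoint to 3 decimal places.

Posterior: Beta(1+17, 3+6) = Beta(18, 9).
Equal-tailed 68% interval: the 0.16 and 0.84 quantiles of Beta(18, 9).
Posterior mean ≈ 0.667, SD ≈ 0.089; a Normal approximation gives roughly [0.578, 0.755].
Exact: F⁻¹(0.16) = 0.577; F⁻¹(0.84) = 0.757.

[0.577, 0.757]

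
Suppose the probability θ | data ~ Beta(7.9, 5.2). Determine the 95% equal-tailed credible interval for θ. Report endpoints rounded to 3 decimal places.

[0.338, 0.839]

Posterior: Beta(7.9, 5.2).
Equal-tailed 95% interval: the 0.025 and 0.975 quantiles of Beta(7.9, 5.2).
Posterior mean ≈ 0.603, SD ≈ 0.130; a Normal approximation gives roughly [0.348, 0.858].
Exact: F⁻¹(0.025) = 0.338; F⁻¹(0.975) = 0.839.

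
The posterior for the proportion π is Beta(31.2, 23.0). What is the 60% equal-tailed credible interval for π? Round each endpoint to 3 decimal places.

Posterior: Beta(31.2, 23.0).
Equal-tailed 60% interval: the 0.2 and 0.8 quantiles of Beta(31.2, 23.0).
Posterior mean ≈ 0.576, SD ≈ 0.067; a Normal approximation gives roughly [0.520, 0.632].
Exact: F⁻¹(0.2) = 0.519; F⁻¹(0.8) = 0.632.

[0.519, 0.632]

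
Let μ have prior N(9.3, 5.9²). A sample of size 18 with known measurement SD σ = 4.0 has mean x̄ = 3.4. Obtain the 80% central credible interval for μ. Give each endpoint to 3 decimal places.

[2.354, 4.740]

Posterior precision = 1/5.9² + 18/4.0² = 0.0287 + 1.1250 = 1.1537, so posterior SD = 0.9310.
Posterior mean = (9.3/5.9² + 18·3.4/4.0²) / 1.1537 = 3.5469.
Interval: 3.5469 ± 1.282 × 0.9310 → [2.354, 4.740].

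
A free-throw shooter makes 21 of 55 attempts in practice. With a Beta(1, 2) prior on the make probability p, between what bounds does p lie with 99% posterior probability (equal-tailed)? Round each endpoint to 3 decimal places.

[0.227, 0.547]

Posterior: Beta(1+21, 2+34) = Beta(22, 36).
Equal-tailed 99% interval: the 0.005 and 0.995 quantiles of Beta(22, 36).
Posterior mean ≈ 0.379, SD ≈ 0.063; a Normal approximation gives roughly [0.217, 0.542].
Exact: F⁻¹(0.005) = 0.227; F⁻¹(0.995) = 0.547.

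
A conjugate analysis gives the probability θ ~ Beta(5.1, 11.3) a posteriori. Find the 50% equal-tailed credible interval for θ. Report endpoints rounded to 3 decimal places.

[0.230, 0.384]

Posterior: Beta(5.1, 11.3).
Equal-tailed 50% interval: the 0.25 and 0.75 quantiles of Beta(5.1, 11.3).
Posterior mean ≈ 0.311, SD ≈ 0.111; a Normal approximation gives roughly [0.236, 0.386].
Exact: F⁻¹(0.25) = 0.230; F⁻¹(0.75) = 0.384.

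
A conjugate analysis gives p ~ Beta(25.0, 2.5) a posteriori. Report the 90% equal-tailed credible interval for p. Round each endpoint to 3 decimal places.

[0.806, 0.978]

Posterior: Beta(25.0, 2.5).
Equal-tailed 90% interval: the 0.05 and 0.95 quantiles of Beta(25.0, 2.5).
Posterior mean ≈ 0.909, SD ≈ 0.054; a Normal approximation gives roughly [0.821, 0.998].
Exact: F⁻¹(0.05) = 0.806; F⁻¹(0.95) = 0.978.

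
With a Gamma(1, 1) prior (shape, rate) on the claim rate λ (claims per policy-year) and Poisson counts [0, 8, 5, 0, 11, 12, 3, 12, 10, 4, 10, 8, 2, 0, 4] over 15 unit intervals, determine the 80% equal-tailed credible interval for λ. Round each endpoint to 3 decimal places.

Posterior: Gamma(1+89, 1+15) = Gamma(90, 16) (shape, rate).
Equal-tailed 80% interval: Gamma(90, 16) quantiles at 0.1 and 0.9.
Posterior mean ≈ 5.625, SD ≈ 0.593; a Normal approximation gives roughly [4.865, 6.385].
Exact: lower = 4.880; upper = 6.397.

[4.880, 6.397]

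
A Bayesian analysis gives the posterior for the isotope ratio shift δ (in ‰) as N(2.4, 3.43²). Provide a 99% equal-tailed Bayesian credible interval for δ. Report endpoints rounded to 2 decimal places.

The posterior is symmetric, so the 99% equal-tailed interval is δ = 2.4 ± z·3.43 with z = 2.576.
Half-width: 2.576 × 3.43 = 8.84.
2.4 − 8.84 = -6.44; 2.4 + 8.84 = 11.24.

[-6.44, 11.24]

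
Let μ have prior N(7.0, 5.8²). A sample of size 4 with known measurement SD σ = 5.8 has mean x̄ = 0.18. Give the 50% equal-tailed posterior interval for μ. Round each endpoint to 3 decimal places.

Posterior precision = 1/5.8² + 4/5.8² = 0.0297 + 0.1189 = 0.1486, so posterior SD = 2.5938.
Posterior mean = (7.0/5.8² + 4·0.18/5.8²) / 0.1486 = 1.5440.
Interval: 1.5440 ± 0.674 × 2.5938 → [-0.206, 3.294].

[-0.206, 3.294]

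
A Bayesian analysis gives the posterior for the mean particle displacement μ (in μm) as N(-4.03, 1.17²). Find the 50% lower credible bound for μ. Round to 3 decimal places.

-4.030

Need L with P(μ ≥ L) = 0.50: L = -4.03 − z_{0.5}·1.17.
z = 0.000; L = -4.03 − 0.000 × 1.17 = -4.030.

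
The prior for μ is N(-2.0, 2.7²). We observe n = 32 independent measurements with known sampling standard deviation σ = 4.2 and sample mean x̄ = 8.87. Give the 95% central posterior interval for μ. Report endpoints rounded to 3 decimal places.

[6.703, 9.509]

Posterior precision = 1/2.7² + 32/4.2² = 0.1372 + 1.8141 = 1.9512, so posterior SD = 0.7159.
Posterior mean = (-2.0/2.7² + 32·8.87/4.2²) / 1.9512 = 8.1058.
Interval: 8.1058 ± 1.960 × 0.7159 → [6.703, 9.509].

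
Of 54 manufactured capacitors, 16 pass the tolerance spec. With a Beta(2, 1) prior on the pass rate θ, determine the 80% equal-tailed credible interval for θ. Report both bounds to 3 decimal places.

Posterior: Beta(2+16, 1+38) = Beta(18, 39).
Equal-tailed 80% interval: the 0.1 and 0.9 quantiles of Beta(18, 39).
Posterior mean ≈ 0.316, SD ≈ 0.061; a Normal approximation gives roughly [0.238, 0.394].
Exact: F⁻¹(0.1) = 0.239; F⁻¹(0.9) = 0.396.

[0.239, 0.396]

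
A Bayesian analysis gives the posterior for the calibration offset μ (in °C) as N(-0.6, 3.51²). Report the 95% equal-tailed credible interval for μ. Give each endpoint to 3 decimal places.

[-7.479, 6.279]

The posterior is symmetric, so the 95% equal-tailed interval is μ = -0.6 ± z·3.51 with z = 1.960.
Half-width: 1.960 × 3.51 = 6.879.
-0.6 − 6.879 = -7.479; -0.6 + 6.879 = 6.279.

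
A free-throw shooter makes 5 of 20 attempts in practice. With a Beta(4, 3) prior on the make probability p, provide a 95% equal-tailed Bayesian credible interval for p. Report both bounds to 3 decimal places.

[0.172, 0.518]

Posterior: Beta(4+5, 3+15) = Beta(9, 18).
Equal-tailed 95% interval: the 0.025 and 0.975 quantiles of Beta(9, 18).
Posterior mean ≈ 0.333, SD ≈ 0.089; a Normal approximation gives roughly [0.159, 0.508].
Exact: F⁻¹(0.025) = 0.172; F⁻¹(0.975) = 0.518.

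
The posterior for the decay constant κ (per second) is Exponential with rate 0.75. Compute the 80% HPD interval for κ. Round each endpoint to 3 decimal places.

[0.000, 2.146]

The exponential density is strictly decreasing on [0, ∞), so the HPD interval is anchored at 0: [0, q] with P(κ ≤ q) = 0.80.
q = −ln(1 − 0.80) / 0.75 = 1.6094 / 0.75 = 2.146.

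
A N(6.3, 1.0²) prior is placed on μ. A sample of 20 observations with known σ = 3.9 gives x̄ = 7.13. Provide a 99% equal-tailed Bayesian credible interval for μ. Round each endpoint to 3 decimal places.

[5.078, 8.464]

Posterior precision = 1/1.0² + 20/3.9² = 1.0000 + 1.3149 = 2.3149, so posterior SD = 0.6573.
Posterior mean = (6.3/1.0² + 20·7.13/3.9²) / 2.3149 = 6.7715.
Interval: 6.7715 ± 2.576 × 0.6573 → [5.078, 8.464].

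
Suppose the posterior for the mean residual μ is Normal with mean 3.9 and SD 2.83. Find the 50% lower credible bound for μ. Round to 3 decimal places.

Need L with P(μ ≥ L) = 0.50: L = 3.9 − z_{0.5}·2.83.
z = 0.000; L = 3.9 − 0.000 × 2.83 = 3.900.

3.900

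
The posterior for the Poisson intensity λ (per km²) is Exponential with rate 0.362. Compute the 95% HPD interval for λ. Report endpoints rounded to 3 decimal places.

The exponential density is strictly decreasing on [0, ∞), so the HPD interval is anchored at 0: [0, q] with P(λ ≤ q) = 0.95.
q = −ln(1 − 0.95) / 0.362 = 2.9957 / 0.362 = 8.276.

[0.000, 8.276]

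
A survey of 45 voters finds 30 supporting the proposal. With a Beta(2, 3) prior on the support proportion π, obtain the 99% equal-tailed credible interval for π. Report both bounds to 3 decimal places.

Posterior: Beta(2+30, 3+15) = Beta(32, 18).
Equal-tailed 99% interval: the 0.005 and 0.995 quantiles of Beta(32, 18).
Posterior mean ≈ 0.640, SD ≈ 0.067; a Normal approximation gives roughly [0.467, 0.813].
Exact: F⁻¹(0.005) = 0.460; F⁻¹(0.995) = 0.800.

[0.460, 0.800]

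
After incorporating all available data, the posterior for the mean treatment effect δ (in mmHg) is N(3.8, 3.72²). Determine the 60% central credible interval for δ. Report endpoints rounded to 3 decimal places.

[0.669, 6.931]

The posterior is symmetric, so the 60% equal-tailed interval is δ = 3.8 ± z·3.72 with z = 0.842.
Half-width: 0.842 × 3.72 = 3.131.
3.8 − 3.131 = 0.669; 3.8 + 3.131 = 6.931.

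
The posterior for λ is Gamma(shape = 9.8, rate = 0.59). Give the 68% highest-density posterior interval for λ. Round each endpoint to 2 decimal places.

[10.42, 20.55]

The posterior is unimodal and skewed, so the HPD interval has equal density at both endpoints and is the shortest 68% interval.
Solving f(10.42) = f(20.55) with F(20.55) − F(10.42) = 0.68 gives [10.42, 20.55].
For comparison, the equal-tailed interval is [11.42, 21.79]; the HPD is narrower and shifted toward the mode.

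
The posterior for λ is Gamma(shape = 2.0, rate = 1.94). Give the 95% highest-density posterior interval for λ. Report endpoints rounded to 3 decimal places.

[0.022, 2.456]

The posterior is unimodal and skewed, so the HPD interval has equal density at both endpoints and is the shortest 95% interval.
Solving f(0.022) = f(2.456) with F(2.456) − F(0.022) = 0.95 gives [0.022, 2.456].
For comparison, the equal-tailed interval is [0.125, 2.872]; the HPD is narrower and shifted toward the mode.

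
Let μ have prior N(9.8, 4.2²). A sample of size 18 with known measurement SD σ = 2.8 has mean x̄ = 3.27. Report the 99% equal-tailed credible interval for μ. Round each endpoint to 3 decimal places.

Posterior precision = 1/4.2² + 18/2.8² = 0.0567 + 2.2959 = 2.3526, so posterior SD = 0.6520.
Posterior mean = (9.8/4.2² + 18·3.27/2.8²) / 2.3526 = 3.4273.
Interval: 3.4273 ± 2.576 × 0.6520 → [1.748, 5.107].

[1.748, 5.107]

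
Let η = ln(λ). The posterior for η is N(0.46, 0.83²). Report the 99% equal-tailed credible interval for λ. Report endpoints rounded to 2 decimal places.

On the log scale the 99% interval is 0.46 ± 2.576 × 0.83 = [-1.6779, 2.5979].
Exponentiate: [e^-1.6779, e^2.5979] = [0.19, 13.44].

[0.19, 13.44]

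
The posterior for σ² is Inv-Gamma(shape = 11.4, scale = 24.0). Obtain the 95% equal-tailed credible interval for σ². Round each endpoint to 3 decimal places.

[1.269, 4.157]

Inverse-Gamma(11.4, 24.0) quantiles: F⁻¹(0.025) and F⁻¹(0.975).
Equivalently, 1/σ² ~ Gamma(11.4, rate = 24.0); invert its 0.975 and 0.025 quantiles.
Posterior mean ≈ 2.308, SD ≈ 0.753; a Normal approximation gives roughly [0.832, 3.783].
Exact: lower = 1.269; upper = 4.157.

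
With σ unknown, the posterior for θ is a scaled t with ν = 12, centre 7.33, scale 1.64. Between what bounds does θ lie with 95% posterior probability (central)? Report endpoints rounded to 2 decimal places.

The t_12 distribution is symmetric; the 95% interval is 7.33 ± t·1.64 with t_{0.975,12} = 2.179.
Half-width: 2.179 × 1.64 = 3.57.
7.33 − 3.57 = 3.76; 7.33 + 3.57 = 10.90.

[3.76, 10.90]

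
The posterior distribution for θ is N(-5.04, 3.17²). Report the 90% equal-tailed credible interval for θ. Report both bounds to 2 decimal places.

The posterior is symmetric, so the 90% equal-tailed interval is θ = -5.04 ± z·3.17 with z = 1.645.
Half-width: 1.645 × 3.17 = 5.21.
-5.04 − 5.21 = -10.25; -5.04 + 5.21 = 0.17.

[-10.25, 0.17]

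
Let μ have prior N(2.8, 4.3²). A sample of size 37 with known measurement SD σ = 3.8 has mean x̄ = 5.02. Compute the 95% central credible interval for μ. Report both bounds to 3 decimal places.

[3.762, 6.186]

Posterior precision = 1/4.3² + 37/3.8² = 0.0541 + 2.5623 = 2.6164, so posterior SD = 0.6182.
Posterior mean = (2.8/4.3² + 37·5.02/3.8²) / 2.6164 = 4.9741.
Interval: 4.9741 ± 1.960 × 0.6182 → [3.762, 6.186].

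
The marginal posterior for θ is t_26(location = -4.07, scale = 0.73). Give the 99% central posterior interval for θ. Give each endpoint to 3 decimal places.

[-6.098, -2.042]

The t_26 distribution is symmetric; the 99% interval is -4.07 ± t·0.73 with t_{0.995,26} = 2.779.
Half-width: 2.779 × 0.73 = 2.028.
-4.07 − 2.028 = -6.098; -4.07 + 2.028 = -2.042.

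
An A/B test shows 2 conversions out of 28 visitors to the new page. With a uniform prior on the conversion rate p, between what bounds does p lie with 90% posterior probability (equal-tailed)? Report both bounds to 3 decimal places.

Posterior: Beta(1+2, 1+26) = Beta(3, 27).
Equal-tailed 90% interval: the 0.05 and 0.95 quantiles of Beta(3, 27).
Posterior mean ≈ 0.100, SD ≈ 0.054; a Normal approximation gives roughly [0.011, 0.189].
Exact: F⁻¹(0.05) = 0.029; F⁻¹(0.95) = 0.202.

[0.029, 0.202]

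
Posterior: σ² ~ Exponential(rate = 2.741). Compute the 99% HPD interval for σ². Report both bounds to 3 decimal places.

The exponential density is strictly decreasing on [0, ∞), so the HPD interval is anchored at 0: [0, q] with P(σ² ≤ q) = 0.99.
q = −ln(1 − 0.99) / 2.741 = 4.6052 / 2.741 = 1.680.

[0.000, 1.680]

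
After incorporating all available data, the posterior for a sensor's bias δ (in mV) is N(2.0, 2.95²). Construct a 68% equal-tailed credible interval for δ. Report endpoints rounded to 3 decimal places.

The posterior is symmetric, so the 68% equal-tailed interval is δ = 2.0 ± z·2.95 with z = 0.994.
Half-width: 0.994 × 2.95 = 2.934.
2.0 − 2.934 = -0.934; 2.0 + 2.934 = 4.934.

[-0.934, 4.934]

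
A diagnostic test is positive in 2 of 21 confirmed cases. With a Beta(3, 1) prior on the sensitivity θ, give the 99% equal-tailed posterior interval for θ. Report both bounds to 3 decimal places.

Posterior: Beta(3+2, 1+19) = Beta(5, 20).
Equal-tailed 99% interval: the 0.005 and 0.995 quantiles of Beta(5, 20).
Posterior mean ≈ 0.200, SD ≈ 0.078; a Normal approximation gives roughly [-0.002, 0.402].
Exact: F⁻¹(0.005) = 0.048; F⁻¹(0.995) = 0.438.

[0.048, 0.438]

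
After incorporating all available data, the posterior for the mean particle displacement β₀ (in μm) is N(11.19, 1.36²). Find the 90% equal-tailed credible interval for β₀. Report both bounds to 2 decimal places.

The posterior is symmetric, so the 90% equal-tailed interval is β₀ = 11.19 ± z·1.36 with z = 1.645.
Half-width: 1.645 × 1.36 = 2.24.
11.19 − 2.24 = 8.95; 11.19 + 2.24 = 13.43.

[8.95, 13.43]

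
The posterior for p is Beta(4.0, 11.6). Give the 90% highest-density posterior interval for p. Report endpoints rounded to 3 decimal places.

The posterior is unimodal and skewed, so the HPD interval has equal density at both endpoints and is the shortest 90% interval.
Solving f(0.082) = f(0.424) with F(0.424) − F(0.082) = 0.90 gives [0.082, 0.424].
For comparison, the equal-tailed interval is [0.099, 0.450]; the HPD is narrower and shifted toward the mode.

[0.082, 0.424]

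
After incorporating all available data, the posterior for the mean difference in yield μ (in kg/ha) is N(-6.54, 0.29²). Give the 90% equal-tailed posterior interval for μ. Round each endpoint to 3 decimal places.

The posterior is symmetric, so the 90% equal-tailed interval is μ = -6.54 ± z·0.29 with z = 1.645.
Half-width: 1.645 × 0.29 = 0.477.
-6.54 − 0.477 = -7.017; -6.54 + 0.477 = -6.063.

[-7.017, -6.063]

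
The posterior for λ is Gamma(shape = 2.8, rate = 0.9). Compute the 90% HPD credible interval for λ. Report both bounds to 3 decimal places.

The posterior is unimodal and skewed, so the HPD interval has equal density at both endpoints and is the shortest 90% interval.
Solving f(0.395) = f(5.752) with F(5.752) − F(0.395) = 0.90 gives [0.395, 5.752].
For comparison, the equal-tailed interval is [0.797, 6.661]; the HPD is narrower and shifted toward the mode.

[0.395, 5.752]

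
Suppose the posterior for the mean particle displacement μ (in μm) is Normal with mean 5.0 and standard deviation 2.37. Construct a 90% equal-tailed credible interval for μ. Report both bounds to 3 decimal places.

The posterior is symmetric, so the 90% equal-tailed interval is μ = 5.0 ± z·2.37 with z = 1.645.
Half-width: 1.645 × 2.37 = 3.898.
5.0 − 3.898 = 1.102; 5.0 + 3.898 = 8.898.

[1.102, 8.898]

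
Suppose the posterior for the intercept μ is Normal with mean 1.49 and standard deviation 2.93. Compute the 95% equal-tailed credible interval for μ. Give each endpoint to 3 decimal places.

The posterior is symmetric, so the 95% equal-tailed interval is μ = 1.49 ± z·2.93 with z = 1.960.
Half-width: 1.960 × 2.93 = 5.743.
1.49 − 5.743 = -4.253; 1.49 + 5.743 = 7.233.

[-4.253, 7.233]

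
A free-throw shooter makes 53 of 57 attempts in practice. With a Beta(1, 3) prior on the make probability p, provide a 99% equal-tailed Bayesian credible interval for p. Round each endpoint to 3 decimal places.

Posterior: Beta(1+53, 3+4) = Beta(54, 7).
Equal-tailed 99% interval: the 0.005 and 0.995 quantiles of Beta(54, 7).
Posterior mean ≈ 0.885, SD ≈ 0.040; a Normal approximation gives roughly [0.781, 0.990].
Exact: F⁻¹(0.005) = 0.759; F⁻¹(0.995) = 0.965.

[0.759, 0.965]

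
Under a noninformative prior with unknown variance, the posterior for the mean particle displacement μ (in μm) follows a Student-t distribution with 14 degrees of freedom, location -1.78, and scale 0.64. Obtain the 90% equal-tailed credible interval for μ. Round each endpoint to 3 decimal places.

[-2.907, -0.653]

The t_14 distribution is symmetric; the 90% interval is -1.78 ± t·0.64 with t_{0.95,14} = 1.761.
Half-width: 1.761 × 0.64 = 1.127.
-1.78 − 1.127 = -2.907; -1.78 + 1.127 = -0.653.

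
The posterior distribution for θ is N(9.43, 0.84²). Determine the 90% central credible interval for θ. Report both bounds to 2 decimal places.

The posterior is symmetric, so the 90% equal-tailed interval is θ = 9.43 ± z·0.84 with z = 1.645.
Half-width: 1.645 × 0.84 = 1.38.
9.43 − 1.38 = 8.05; 9.43 + 1.38 = 10.81.

[8.05, 10.81]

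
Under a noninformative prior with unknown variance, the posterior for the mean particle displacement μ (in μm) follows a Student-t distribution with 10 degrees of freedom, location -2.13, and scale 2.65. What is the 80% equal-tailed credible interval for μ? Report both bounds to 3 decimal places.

The t_10 distribution is symmetric; the 80% interval is -2.13 ± t·2.65 with t_{0.9,10} = 1.372.
Half-width: 1.372 × 2.65 = 3.636.
-2.13 − 3.636 = -5.766; -2.13 + 3.636 = 1.506.

[-5.766, 1.506]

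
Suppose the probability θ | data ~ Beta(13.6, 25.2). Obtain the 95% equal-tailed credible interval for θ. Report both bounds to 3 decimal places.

Posterior: Beta(13.6, 25.2).
Equal-tailed 95% interval: the 0.025 and 0.975 quantiles of Beta(13.6, 25.2).
Posterior mean ≈ 0.351, SD ≈ 0.076; a Normal approximation gives roughly [0.202, 0.499].
Exact: F⁻¹(0.025) = 0.211; F⁻¹(0.975) = 0.505.

[0.211, 0.505]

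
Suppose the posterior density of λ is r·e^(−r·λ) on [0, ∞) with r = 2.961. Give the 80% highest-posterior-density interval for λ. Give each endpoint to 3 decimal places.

The exponential density is strictly decreasing on [0, ∞), so the HPD interval is anchored at 0: [0, q] with P(λ ≤ q) = 0.80.
q = −ln(1 − 0.80) / 2.961 = 1.6094 / 2.961 = 0.544.

[0.000, 0.544]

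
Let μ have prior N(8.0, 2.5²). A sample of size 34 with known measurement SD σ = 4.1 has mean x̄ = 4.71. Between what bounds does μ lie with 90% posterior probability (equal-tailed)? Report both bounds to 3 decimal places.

Posterior precision = 1/2.5² + 34/4.1² = 0.1600 + 2.0226 = 2.1826, so posterior SD = 0.6769.
Posterior mean = (8.0/2.5² + 34·4.71/4.1²) / 2.1826 = 4.9512.
Interval: 4.9512 ± 1.645 × 0.6769 → [3.838, 6.065].

[3.838, 6.065]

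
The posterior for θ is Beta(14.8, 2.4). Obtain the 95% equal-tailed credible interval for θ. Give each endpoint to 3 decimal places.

[0.668, 0.976]

Posterior: Beta(14.8, 2.4).
Equal-tailed 95% interval: the 0.025 and 0.975 quantiles of Beta(14.8, 2.4).
Posterior mean ≈ 0.860, SD ≈ 0.081; a Normal approximation gives roughly [0.701, 1.020].
Exact: F⁻¹(0.025) = 0.668; F⁻¹(0.975) = 0.976.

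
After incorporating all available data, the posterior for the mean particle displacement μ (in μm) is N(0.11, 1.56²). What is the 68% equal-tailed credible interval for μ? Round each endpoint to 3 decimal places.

The posterior is symmetric, so the 68% equal-tailed interval is μ = 0.11 ± z·1.56 with z = 0.994.
Half-width: 0.994 × 1.56 = 1.551.
0.11 − 1.551 = -1.441; 0.11 + 1.551 = 1.661.

[-1.441, 1.661]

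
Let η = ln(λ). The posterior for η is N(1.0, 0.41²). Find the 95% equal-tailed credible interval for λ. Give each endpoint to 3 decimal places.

On the log scale the 95% interval is 1.0 ± 1.960 × 0.41 = [0.1964, 1.8036].
Exponentiate: [e^0.1964, e^1.8036] = [1.217, 6.071].

[1.217, 6.071]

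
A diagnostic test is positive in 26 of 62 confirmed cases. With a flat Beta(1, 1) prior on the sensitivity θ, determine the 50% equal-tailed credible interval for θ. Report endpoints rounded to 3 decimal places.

[0.380, 0.463]

Posterior: Beta(1+26, 1+36) = Beta(27, 37).
Equal-tailed 50% interval: the 0.25 and 0.75 quantiles of Beta(27, 37).
Posterior mean ≈ 0.422, SD ≈ 0.061; a Normal approximation gives roughly [0.381, 0.463].
Exact: F⁻¹(0.25) = 0.380; F⁻¹(0.75) = 0.463.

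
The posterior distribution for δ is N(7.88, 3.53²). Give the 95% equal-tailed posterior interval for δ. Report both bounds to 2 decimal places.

[0.96, 14.80]

The posterior is symmetric, so the 95% equal-tailed interval is δ = 7.88 ± z·3.53 with z = 1.960.
Half-width: 1.960 × 3.53 = 6.92.
7.88 − 6.92 = 0.96; 7.88 + 6.92 = 14.80.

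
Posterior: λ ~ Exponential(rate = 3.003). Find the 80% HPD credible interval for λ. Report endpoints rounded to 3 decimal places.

[0.000, 0.536]

The exponential density is strictly decreasing on [0, ∞), so the HPD interval is anchored at 0: [0, q] with P(λ ≤ q) = 0.80.
q = −ln(1 − 0.80) / 3.003 = 1.6094 / 3.003 = 0.536.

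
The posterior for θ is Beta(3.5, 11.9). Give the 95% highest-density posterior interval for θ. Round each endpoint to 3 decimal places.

The posterior is unimodal and skewed, so the HPD interval has equal density at both endpoints and is the shortest 95% interval.
Solving f(0.045) = f(0.430) with F(0.430) − F(0.045) = 0.95 gives [0.045, 0.430].
For comparison, the equal-tailed interval is [0.062, 0.459]; the HPD is narrower and shifted toward the mode.

[0.045, 0.430]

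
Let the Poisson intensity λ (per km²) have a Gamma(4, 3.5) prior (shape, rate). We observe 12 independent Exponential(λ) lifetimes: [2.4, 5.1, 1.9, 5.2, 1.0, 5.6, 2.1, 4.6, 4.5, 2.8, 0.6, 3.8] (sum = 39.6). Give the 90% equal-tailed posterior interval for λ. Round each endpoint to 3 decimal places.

Posterior: Gamma(4+12, 3.5+39.6) = Gamma(16, 43.1) (shape, rate).
Equal-tailed 90% interval: Gamma(16, 43.1) quantiles at 0.05 and 0.95.
Posterior mean ≈ 0.371, SD ≈ 0.093; a Normal approximation gives roughly [0.219, 0.524].
Exact: lower = 0.233; upper = 0.536.

[0.233, 0.536]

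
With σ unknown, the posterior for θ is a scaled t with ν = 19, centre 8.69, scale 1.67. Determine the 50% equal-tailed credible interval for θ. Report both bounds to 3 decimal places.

The t_19 distribution is symmetric; the 50% interval is 8.69 ± t·1.67 with t_{0.75,19} = 0.688.
Half-width: 0.688 × 1.67 = 1.148.
8.69 − 1.148 = 7.542; 8.69 + 1.148 = 9.838.

[7.542, 9.838]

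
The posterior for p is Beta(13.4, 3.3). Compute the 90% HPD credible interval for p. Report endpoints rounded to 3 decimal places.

[0.658, 0.954]

The posterior is unimodal and skewed, so the HPD interval has equal density at both endpoints and is the shortest 90% interval.
Solving f(0.658) = f(0.954) with F(0.954) − F(0.658) = 0.90 gives [0.658, 0.954].
For comparison, the equal-tailed interval is [0.628, 0.935]; the HPD is narrower and shifted toward the mode.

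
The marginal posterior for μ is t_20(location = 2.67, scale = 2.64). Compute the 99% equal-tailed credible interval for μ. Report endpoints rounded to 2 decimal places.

The t_20 distribution is symmetric; the 99% interval is 2.67 ± t·2.64 with t_{0.995,20} = 2.845.
Half-width: 2.845 × 2.64 = 7.51.
2.67 − 7.51 = -4.84; 2.67 + 7.51 = 10.18.

[-4.84, 10.18]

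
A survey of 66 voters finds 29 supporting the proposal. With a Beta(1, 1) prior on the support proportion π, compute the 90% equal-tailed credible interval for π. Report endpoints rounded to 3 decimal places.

Posterior: Beta(1+29, 1+37) = Beta(30, 38).
Equal-tailed 90% interval: the 0.05 and 0.95 quantiles of Beta(30, 38).
Posterior mean ≈ 0.441, SD ≈ 0.060; a Normal approximation gives roughly [0.343, 0.539].
Exact: F⁻¹(0.05) = 0.344; F⁻¹(0.95) = 0.541.

[0.344, 0.541]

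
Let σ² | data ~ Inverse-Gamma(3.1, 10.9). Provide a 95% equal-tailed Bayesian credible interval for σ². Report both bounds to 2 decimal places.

Inverse-Gamma(3.1, 10.9) quantiles: F⁻¹(0.025) and F⁻¹(0.975).
Equivalently, 1/σ² ~ Gamma(3.1, rate = 10.9); invert its 0.975 and 0.025 quantiles.
Posterior mean ≈ 5.19, SD ≈ 4.95; a Normal approximation gives roughly [-4.51, 14.89].
Exact: lower = 1.48; upper = 16.46.

[1.48, 16.46]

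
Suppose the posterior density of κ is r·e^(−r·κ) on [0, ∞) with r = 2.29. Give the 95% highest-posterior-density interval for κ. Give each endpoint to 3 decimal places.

[0.000, 1.308]

The exponential density is strictly decreasing on [0, ∞), so the HPD interval is anchored at 0: [0, q] with P(κ ≤ q) = 0.95.
q = −ln(1 − 0.95) / 2.29 = 2.9957 / 2.29 = 1.308.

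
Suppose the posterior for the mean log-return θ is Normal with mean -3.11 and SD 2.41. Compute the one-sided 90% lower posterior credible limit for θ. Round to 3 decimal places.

Need L with P(θ ≥ L) = 0.90: L = -3.11 − z_{0.1}·2.41.
z = 1.282; L = -3.11 − 1.282 × 2.41 = -6.199.

-6.199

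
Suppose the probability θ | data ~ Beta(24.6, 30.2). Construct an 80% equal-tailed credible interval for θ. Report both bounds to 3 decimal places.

Posterior: Beta(24.6, 30.2).
Equal-tailed 80% interval: the 0.1 and 0.9 quantiles of Beta(24.6, 30.2).
Posterior mean ≈ 0.449, SD ≈ 0.067; a Normal approximation gives roughly [0.364, 0.534].
Exact: F⁻¹(0.1) = 0.363; F⁻¹(0.9) = 0.535.

[0.363, 0.535]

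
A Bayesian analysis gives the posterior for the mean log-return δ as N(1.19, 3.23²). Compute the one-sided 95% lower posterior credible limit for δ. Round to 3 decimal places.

Need L with P(δ ≥ L) = 0.95: L = 1.19 − z_{0.05}·3.23.
z = 1.645; L = 1.19 − 1.645 × 3.23 = -4.123.

-4.123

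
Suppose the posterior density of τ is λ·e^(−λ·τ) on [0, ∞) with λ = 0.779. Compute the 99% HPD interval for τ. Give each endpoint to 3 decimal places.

[0.000, 5.912]

The exponential density is strictly decreasing on [0, ∞), so the HPD interval is anchored at 0: [0, q] with P(τ ≤ q) = 0.99.
q = −ln(1 − 0.99) / 0.779 = 4.6052 / 0.779 = 5.912.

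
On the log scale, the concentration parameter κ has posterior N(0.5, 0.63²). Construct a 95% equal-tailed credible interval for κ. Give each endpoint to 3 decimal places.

[0.480, 5.668]

On the log scale the 95% interval is 0.5 ± 1.960 × 0.63 = [-0.7348, 1.7348].
Exponentiate: [e^-0.7348, e^1.7348] = [0.480, 5.668].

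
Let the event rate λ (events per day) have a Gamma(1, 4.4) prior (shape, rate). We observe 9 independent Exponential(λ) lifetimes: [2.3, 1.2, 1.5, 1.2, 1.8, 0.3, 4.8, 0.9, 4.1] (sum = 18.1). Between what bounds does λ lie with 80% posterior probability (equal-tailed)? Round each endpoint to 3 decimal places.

[0.277, 0.631]

Posterior: Gamma(1+9, 4.4+18.1) = Gamma(10, 22.5) (shape, rate).
Equal-tailed 80% interval: Gamma(10, 22.5) quantiles at 0.1 and 0.9.
Posterior mean ≈ 0.444, SD ≈ 0.141; a Normal approximation gives roughly [0.264, 0.625].
Exact: lower = 0.277; upper = 0.631.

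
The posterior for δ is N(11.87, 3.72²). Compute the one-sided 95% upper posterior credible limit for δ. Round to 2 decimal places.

Need U with P(δ ≤ U) = 0.95: U = 11.87 + z_{0.05}·3.72.
z = 1.645; U = 11.87 + 1.645 × 3.72 = 17.99.

17.99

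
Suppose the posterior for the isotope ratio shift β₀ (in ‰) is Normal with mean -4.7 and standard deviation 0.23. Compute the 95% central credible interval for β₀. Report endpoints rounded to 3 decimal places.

[-5.151, -4.249]

The posterior is symmetric, so the 95% equal-tailed interval is β₀ = -4.7 ± z·0.23 with z = 1.960.
Half-width: 1.960 × 0.23 = 0.451.
-4.7 − 0.451 = -5.151; -4.7 + 0.451 = -4.249.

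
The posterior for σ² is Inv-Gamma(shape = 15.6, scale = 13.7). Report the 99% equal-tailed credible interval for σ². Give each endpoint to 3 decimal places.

Inverse-Gamma(15.6, 13.7) quantiles: F⁻¹(0.005) and F⁻¹(0.995).
Equivalently, 1/σ² ~ Gamma(15.6, rate = 13.7); invert its 0.995 and 0.005 quantiles.
Posterior mean ≈ 0.938, SD ≈ 0.254; a Normal approximation gives roughly [0.283, 1.594].
Exact: lower = 0.496; upper = 1.878.

[0.496, 1.878]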